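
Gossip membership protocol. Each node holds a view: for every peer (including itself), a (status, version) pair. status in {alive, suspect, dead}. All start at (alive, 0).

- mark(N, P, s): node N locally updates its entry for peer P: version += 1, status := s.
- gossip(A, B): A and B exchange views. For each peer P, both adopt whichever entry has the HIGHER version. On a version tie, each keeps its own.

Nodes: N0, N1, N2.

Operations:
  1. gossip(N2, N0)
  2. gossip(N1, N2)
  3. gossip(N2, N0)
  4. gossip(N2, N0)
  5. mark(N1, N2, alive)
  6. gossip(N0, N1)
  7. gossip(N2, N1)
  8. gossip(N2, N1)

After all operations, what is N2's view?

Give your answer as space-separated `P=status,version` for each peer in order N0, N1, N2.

Answer: N0=alive,0 N1=alive,0 N2=alive,1

Derivation:
Op 1: gossip N2<->N0 -> N2.N0=(alive,v0) N2.N1=(alive,v0) N2.N2=(alive,v0) | N0.N0=(alive,v0) N0.N1=(alive,v0) N0.N2=(alive,v0)
Op 2: gossip N1<->N2 -> N1.N0=(alive,v0) N1.N1=(alive,v0) N1.N2=(alive,v0) | N2.N0=(alive,v0) N2.N1=(alive,v0) N2.N2=(alive,v0)
Op 3: gossip N2<->N0 -> N2.N0=(alive,v0) N2.N1=(alive,v0) N2.N2=(alive,v0) | N0.N0=(alive,v0) N0.N1=(alive,v0) N0.N2=(alive,v0)
Op 4: gossip N2<->N0 -> N2.N0=(alive,v0) N2.N1=(alive,v0) N2.N2=(alive,v0) | N0.N0=(alive,v0) N0.N1=(alive,v0) N0.N2=(alive,v0)
Op 5: N1 marks N2=alive -> (alive,v1)
Op 6: gossip N0<->N1 -> N0.N0=(alive,v0) N0.N1=(alive,v0) N0.N2=(alive,v1) | N1.N0=(alive,v0) N1.N1=(alive,v0) N1.N2=(alive,v1)
Op 7: gossip N2<->N1 -> N2.N0=(alive,v0) N2.N1=(alive,v0) N2.N2=(alive,v1) | N1.N0=(alive,v0) N1.N1=(alive,v0) N1.N2=(alive,v1)
Op 8: gossip N2<->N1 -> N2.N0=(alive,v0) N2.N1=(alive,v0) N2.N2=(alive,v1) | N1.N0=(alive,v0) N1.N1=(alive,v0) N1.N2=(alive,v1)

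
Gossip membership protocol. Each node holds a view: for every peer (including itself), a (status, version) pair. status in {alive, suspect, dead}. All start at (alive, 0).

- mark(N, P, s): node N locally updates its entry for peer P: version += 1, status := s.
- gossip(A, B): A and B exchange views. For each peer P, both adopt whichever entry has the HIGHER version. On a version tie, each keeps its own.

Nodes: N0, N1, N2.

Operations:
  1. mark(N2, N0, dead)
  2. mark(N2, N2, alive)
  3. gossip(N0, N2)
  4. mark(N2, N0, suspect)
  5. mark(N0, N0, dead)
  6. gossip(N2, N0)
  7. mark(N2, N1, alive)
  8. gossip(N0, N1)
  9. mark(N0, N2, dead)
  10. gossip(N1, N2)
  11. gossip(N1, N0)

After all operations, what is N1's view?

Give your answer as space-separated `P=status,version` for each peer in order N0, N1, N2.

Op 1: N2 marks N0=dead -> (dead,v1)
Op 2: N2 marks N2=alive -> (alive,v1)
Op 3: gossip N0<->N2 -> N0.N0=(dead,v1) N0.N1=(alive,v0) N0.N2=(alive,v1) | N2.N0=(dead,v1) N2.N1=(alive,v0) N2.N2=(alive,v1)
Op 4: N2 marks N0=suspect -> (suspect,v2)
Op 5: N0 marks N0=dead -> (dead,v2)
Op 6: gossip N2<->N0 -> N2.N0=(suspect,v2) N2.N1=(alive,v0) N2.N2=(alive,v1) | N0.N0=(dead,v2) N0.N1=(alive,v0) N0.N2=(alive,v1)
Op 7: N2 marks N1=alive -> (alive,v1)
Op 8: gossip N0<->N1 -> N0.N0=(dead,v2) N0.N1=(alive,v0) N0.N2=(alive,v1) | N1.N0=(dead,v2) N1.N1=(alive,v0) N1.N2=(alive,v1)
Op 9: N0 marks N2=dead -> (dead,v2)
Op 10: gossip N1<->N2 -> N1.N0=(dead,v2) N1.N1=(alive,v1) N1.N2=(alive,v1) | N2.N0=(suspect,v2) N2.N1=(alive,v1) N2.N2=(alive,v1)
Op 11: gossip N1<->N0 -> N1.N0=(dead,v2) N1.N1=(alive,v1) N1.N2=(dead,v2) | N0.N0=(dead,v2) N0.N1=(alive,v1) N0.N2=(dead,v2)

Answer: N0=dead,2 N1=alive,1 N2=dead,2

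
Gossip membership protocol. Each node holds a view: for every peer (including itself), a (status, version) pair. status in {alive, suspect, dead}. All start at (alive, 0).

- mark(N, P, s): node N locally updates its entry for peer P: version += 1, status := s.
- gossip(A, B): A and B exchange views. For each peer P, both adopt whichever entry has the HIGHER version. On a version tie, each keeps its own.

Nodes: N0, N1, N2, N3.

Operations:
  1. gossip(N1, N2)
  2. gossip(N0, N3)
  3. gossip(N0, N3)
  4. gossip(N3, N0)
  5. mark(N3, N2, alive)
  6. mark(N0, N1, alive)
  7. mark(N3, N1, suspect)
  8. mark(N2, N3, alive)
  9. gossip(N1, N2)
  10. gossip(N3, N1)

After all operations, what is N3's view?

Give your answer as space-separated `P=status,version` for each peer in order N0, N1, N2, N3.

Answer: N0=alive,0 N1=suspect,1 N2=alive,1 N3=alive,1

Derivation:
Op 1: gossip N1<->N2 -> N1.N0=(alive,v0) N1.N1=(alive,v0) N1.N2=(alive,v0) N1.N3=(alive,v0) | N2.N0=(alive,v0) N2.N1=(alive,v0) N2.N2=(alive,v0) N2.N3=(alive,v0)
Op 2: gossip N0<->N3 -> N0.N0=(alive,v0) N0.N1=(alive,v0) N0.N2=(alive,v0) N0.N3=(alive,v0) | N3.N0=(alive,v0) N3.N1=(alive,v0) N3.N2=(alive,v0) N3.N3=(alive,v0)
Op 3: gossip N0<->N3 -> N0.N0=(alive,v0) N0.N1=(alive,v0) N0.N2=(alive,v0) N0.N3=(alive,v0) | N3.N0=(alive,v0) N3.N1=(alive,v0) N3.N2=(alive,v0) N3.N3=(alive,v0)
Op 4: gossip N3<->N0 -> N3.N0=(alive,v0) N3.N1=(alive,v0) N3.N2=(alive,v0) N3.N3=(alive,v0) | N0.N0=(alive,v0) N0.N1=(alive,v0) N0.N2=(alive,v0) N0.N3=(alive,v0)
Op 5: N3 marks N2=alive -> (alive,v1)
Op 6: N0 marks N1=alive -> (alive,v1)
Op 7: N3 marks N1=suspect -> (suspect,v1)
Op 8: N2 marks N3=alive -> (alive,v1)
Op 9: gossip N1<->N2 -> N1.N0=(alive,v0) N1.N1=(alive,v0) N1.N2=(alive,v0) N1.N3=(alive,v1) | N2.N0=(alive,v0) N2.N1=(alive,v0) N2.N2=(alive,v0) N2.N3=(alive,v1)
Op 10: gossip N3<->N1 -> N3.N0=(alive,v0) N3.N1=(suspect,v1) N3.N2=(alive,v1) N3.N3=(alive,v1) | N1.N0=(alive,v0) N1.N1=(suspect,v1) N1.N2=(alive,v1) N1.N3=(alive,v1)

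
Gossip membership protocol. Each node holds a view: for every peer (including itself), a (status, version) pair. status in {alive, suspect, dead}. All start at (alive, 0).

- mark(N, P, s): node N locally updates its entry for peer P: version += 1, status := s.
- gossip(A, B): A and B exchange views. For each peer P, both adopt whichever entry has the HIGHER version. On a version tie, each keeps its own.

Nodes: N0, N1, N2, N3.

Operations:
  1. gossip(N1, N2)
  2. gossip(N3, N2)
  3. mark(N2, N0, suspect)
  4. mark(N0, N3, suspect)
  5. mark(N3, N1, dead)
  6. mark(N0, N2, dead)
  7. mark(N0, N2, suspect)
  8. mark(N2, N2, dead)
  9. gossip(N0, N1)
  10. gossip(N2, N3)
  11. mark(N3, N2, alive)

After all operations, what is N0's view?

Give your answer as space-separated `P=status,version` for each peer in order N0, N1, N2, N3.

Op 1: gossip N1<->N2 -> N1.N0=(alive,v0) N1.N1=(alive,v0) N1.N2=(alive,v0) N1.N3=(alive,v0) | N2.N0=(alive,v0) N2.N1=(alive,v0) N2.N2=(alive,v0) N2.N3=(alive,v0)
Op 2: gossip N3<->N2 -> N3.N0=(alive,v0) N3.N1=(alive,v0) N3.N2=(alive,v0) N3.N3=(alive,v0) | N2.N0=(alive,v0) N2.N1=(alive,v0) N2.N2=(alive,v0) N2.N3=(alive,v0)
Op 3: N2 marks N0=suspect -> (suspect,v1)
Op 4: N0 marks N3=suspect -> (suspect,v1)
Op 5: N3 marks N1=dead -> (dead,v1)
Op 6: N0 marks N2=dead -> (dead,v1)
Op 7: N0 marks N2=suspect -> (suspect,v2)
Op 8: N2 marks N2=dead -> (dead,v1)
Op 9: gossip N0<->N1 -> N0.N0=(alive,v0) N0.N1=(alive,v0) N0.N2=(suspect,v2) N0.N3=(suspect,v1) | N1.N0=(alive,v0) N1.N1=(alive,v0) N1.N2=(suspect,v2) N1.N3=(suspect,v1)
Op 10: gossip N2<->N3 -> N2.N0=(suspect,v1) N2.N1=(dead,v1) N2.N2=(dead,v1) N2.N3=(alive,v0) | N3.N0=(suspect,v1) N3.N1=(dead,v1) N3.N2=(dead,v1) N3.N3=(alive,v0)
Op 11: N3 marks N2=alive -> (alive,v2)

Answer: N0=alive,0 N1=alive,0 N2=suspect,2 N3=suspect,1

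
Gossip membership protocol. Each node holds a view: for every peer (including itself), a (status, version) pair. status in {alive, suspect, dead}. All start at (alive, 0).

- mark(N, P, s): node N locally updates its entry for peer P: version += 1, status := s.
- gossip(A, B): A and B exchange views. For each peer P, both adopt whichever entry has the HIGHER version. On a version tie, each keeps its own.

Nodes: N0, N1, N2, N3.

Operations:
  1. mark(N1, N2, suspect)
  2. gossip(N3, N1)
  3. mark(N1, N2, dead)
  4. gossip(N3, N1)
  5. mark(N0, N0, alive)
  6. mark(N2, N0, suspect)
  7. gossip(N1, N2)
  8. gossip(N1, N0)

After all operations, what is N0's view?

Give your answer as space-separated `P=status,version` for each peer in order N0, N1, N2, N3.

Op 1: N1 marks N2=suspect -> (suspect,v1)
Op 2: gossip N3<->N1 -> N3.N0=(alive,v0) N3.N1=(alive,v0) N3.N2=(suspect,v1) N3.N3=(alive,v0) | N1.N0=(alive,v0) N1.N1=(alive,v0) N1.N2=(suspect,v1) N1.N3=(alive,v0)
Op 3: N1 marks N2=dead -> (dead,v2)
Op 4: gossip N3<->N1 -> N3.N0=(alive,v0) N3.N1=(alive,v0) N3.N2=(dead,v2) N3.N3=(alive,v0) | N1.N0=(alive,v0) N1.N1=(alive,v0) N1.N2=(dead,v2) N1.N3=(alive,v0)
Op 5: N0 marks N0=alive -> (alive,v1)
Op 6: N2 marks N0=suspect -> (suspect,v1)
Op 7: gossip N1<->N2 -> N1.N0=(suspect,v1) N1.N1=(alive,v0) N1.N2=(dead,v2) N1.N3=(alive,v0) | N2.N0=(suspect,v1) N2.N1=(alive,v0) N2.N2=(dead,v2) N2.N3=(alive,v0)
Op 8: gossip N1<->N0 -> N1.N0=(suspect,v1) N1.N1=(alive,v0) N1.N2=(dead,v2) N1.N3=(alive,v0) | N0.N0=(alive,v1) N0.N1=(alive,v0) N0.N2=(dead,v2) N0.N3=(alive,v0)

Answer: N0=alive,1 N1=alive,0 N2=dead,2 N3=alive,0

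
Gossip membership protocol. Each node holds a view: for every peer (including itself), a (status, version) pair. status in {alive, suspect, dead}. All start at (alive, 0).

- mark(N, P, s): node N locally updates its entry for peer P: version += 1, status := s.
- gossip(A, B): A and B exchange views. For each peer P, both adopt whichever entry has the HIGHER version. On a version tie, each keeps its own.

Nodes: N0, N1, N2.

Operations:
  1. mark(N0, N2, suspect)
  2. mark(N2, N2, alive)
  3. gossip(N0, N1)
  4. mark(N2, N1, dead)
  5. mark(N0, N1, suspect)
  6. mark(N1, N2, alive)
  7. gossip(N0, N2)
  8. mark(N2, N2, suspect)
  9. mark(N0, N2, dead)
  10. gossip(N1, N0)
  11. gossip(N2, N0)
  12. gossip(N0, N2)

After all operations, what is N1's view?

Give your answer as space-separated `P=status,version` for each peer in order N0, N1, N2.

Op 1: N0 marks N2=suspect -> (suspect,v1)
Op 2: N2 marks N2=alive -> (alive,v1)
Op 3: gossip N0<->N1 -> N0.N0=(alive,v0) N0.N1=(alive,v0) N0.N2=(suspect,v1) | N1.N0=(alive,v0) N1.N1=(alive,v0) N1.N2=(suspect,v1)
Op 4: N2 marks N1=dead -> (dead,v1)
Op 5: N0 marks N1=suspect -> (suspect,v1)
Op 6: N1 marks N2=alive -> (alive,v2)
Op 7: gossip N0<->N2 -> N0.N0=(alive,v0) N0.N1=(suspect,v1) N0.N2=(suspect,v1) | N2.N0=(alive,v0) N2.N1=(dead,v1) N2.N2=(alive,v1)
Op 8: N2 marks N2=suspect -> (suspect,v2)
Op 9: N0 marks N2=dead -> (dead,v2)
Op 10: gossip N1<->N0 -> N1.N0=(alive,v0) N1.N1=(suspect,v1) N1.N2=(alive,v2) | N0.N0=(alive,v0) N0.N1=(suspect,v1) N0.N2=(dead,v2)
Op 11: gossip N2<->N0 -> N2.N0=(alive,v0) N2.N1=(dead,v1) N2.N2=(suspect,v2) | N0.N0=(alive,v0) N0.N1=(suspect,v1) N0.N2=(dead,v2)
Op 12: gossip N0<->N2 -> N0.N0=(alive,v0) N0.N1=(suspect,v1) N0.N2=(dead,v2) | N2.N0=(alive,v0) N2.N1=(dead,v1) N2.N2=(suspect,v2)

Answer: N0=alive,0 N1=suspect,1 N2=alive,2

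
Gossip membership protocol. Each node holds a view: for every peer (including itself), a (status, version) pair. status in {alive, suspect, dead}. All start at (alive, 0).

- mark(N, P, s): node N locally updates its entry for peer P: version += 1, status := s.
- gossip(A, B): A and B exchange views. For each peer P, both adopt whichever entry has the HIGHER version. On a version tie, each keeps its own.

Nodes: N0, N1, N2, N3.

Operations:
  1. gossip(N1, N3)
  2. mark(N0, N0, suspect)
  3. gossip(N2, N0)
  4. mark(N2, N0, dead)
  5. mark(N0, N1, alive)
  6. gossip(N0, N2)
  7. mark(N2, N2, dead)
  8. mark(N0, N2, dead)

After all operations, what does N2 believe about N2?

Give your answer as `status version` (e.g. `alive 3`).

Answer: dead 1

Derivation:
Op 1: gossip N1<->N3 -> N1.N0=(alive,v0) N1.N1=(alive,v0) N1.N2=(alive,v0) N1.N3=(alive,v0) | N3.N0=(alive,v0) N3.N1=(alive,v0) N3.N2=(alive,v0) N3.N3=(alive,v0)
Op 2: N0 marks N0=suspect -> (suspect,v1)
Op 3: gossip N2<->N0 -> N2.N0=(suspect,v1) N2.N1=(alive,v0) N2.N2=(alive,v0) N2.N3=(alive,v0) | N0.N0=(suspect,v1) N0.N1=(alive,v0) N0.N2=(alive,v0) N0.N3=(alive,v0)
Op 4: N2 marks N0=dead -> (dead,v2)
Op 5: N0 marks N1=alive -> (alive,v1)
Op 6: gossip N0<->N2 -> N0.N0=(dead,v2) N0.N1=(alive,v1) N0.N2=(alive,v0) N0.N3=(alive,v0) | N2.N0=(dead,v2) N2.N1=(alive,v1) N2.N2=(alive,v0) N2.N3=(alive,v0)
Op 7: N2 marks N2=dead -> (dead,v1)
Op 8: N0 marks N2=dead -> (dead,v1)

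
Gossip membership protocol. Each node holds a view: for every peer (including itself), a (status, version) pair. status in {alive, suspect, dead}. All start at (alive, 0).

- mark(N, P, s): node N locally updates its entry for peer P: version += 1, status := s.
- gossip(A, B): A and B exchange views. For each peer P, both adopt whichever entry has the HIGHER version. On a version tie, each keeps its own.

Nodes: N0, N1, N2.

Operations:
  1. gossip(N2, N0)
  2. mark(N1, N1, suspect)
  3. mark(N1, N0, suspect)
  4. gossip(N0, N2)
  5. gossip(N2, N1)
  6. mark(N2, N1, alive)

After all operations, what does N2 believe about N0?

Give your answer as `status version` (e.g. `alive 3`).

Op 1: gossip N2<->N0 -> N2.N0=(alive,v0) N2.N1=(alive,v0) N2.N2=(alive,v0) | N0.N0=(alive,v0) N0.N1=(alive,v0) N0.N2=(alive,v0)
Op 2: N1 marks N1=suspect -> (suspect,v1)
Op 3: N1 marks N0=suspect -> (suspect,v1)
Op 4: gossip N0<->N2 -> N0.N0=(alive,v0) N0.N1=(alive,v0) N0.N2=(alive,v0) | N2.N0=(alive,v0) N2.N1=(alive,v0) N2.N2=(alive,v0)
Op 5: gossip N2<->N1 -> N2.N0=(suspect,v1) N2.N1=(suspect,v1) N2.N2=(alive,v0) | N1.N0=(suspect,v1) N1.N1=(suspect,v1) N1.N2=(alive,v0)
Op 6: N2 marks N1=alive -> (alive,v2)

Answer: suspect 1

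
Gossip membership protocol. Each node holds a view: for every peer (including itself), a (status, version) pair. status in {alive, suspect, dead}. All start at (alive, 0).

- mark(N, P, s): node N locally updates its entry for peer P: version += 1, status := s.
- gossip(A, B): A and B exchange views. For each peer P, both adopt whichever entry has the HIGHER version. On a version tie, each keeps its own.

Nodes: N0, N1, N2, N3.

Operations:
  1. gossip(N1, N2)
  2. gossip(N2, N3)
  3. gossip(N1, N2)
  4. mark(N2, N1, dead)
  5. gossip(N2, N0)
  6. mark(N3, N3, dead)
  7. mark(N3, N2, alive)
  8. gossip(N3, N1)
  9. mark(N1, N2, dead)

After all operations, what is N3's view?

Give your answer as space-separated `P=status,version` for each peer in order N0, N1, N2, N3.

Op 1: gossip N1<->N2 -> N1.N0=(alive,v0) N1.N1=(alive,v0) N1.N2=(alive,v0) N1.N3=(alive,v0) | N2.N0=(alive,v0) N2.N1=(alive,v0) N2.N2=(alive,v0) N2.N3=(alive,v0)
Op 2: gossip N2<->N3 -> N2.N0=(alive,v0) N2.N1=(alive,v0) N2.N2=(alive,v0) N2.N3=(alive,v0) | N3.N0=(alive,v0) N3.N1=(alive,v0) N3.N2=(alive,v0) N3.N3=(alive,v0)
Op 3: gossip N1<->N2 -> N1.N0=(alive,v0) N1.N1=(alive,v0) N1.N2=(alive,v0) N1.N3=(alive,v0) | N2.N0=(alive,v0) N2.N1=(alive,v0) N2.N2=(alive,v0) N2.N3=(alive,v0)
Op 4: N2 marks N1=dead -> (dead,v1)
Op 5: gossip N2<->N0 -> N2.N0=(alive,v0) N2.N1=(dead,v1) N2.N2=(alive,v0) N2.N3=(alive,v0) | N0.N0=(alive,v0) N0.N1=(dead,v1) N0.N2=(alive,v0) N0.N3=(alive,v0)
Op 6: N3 marks N3=dead -> (dead,v1)
Op 7: N3 marks N2=alive -> (alive,v1)
Op 8: gossip N3<->N1 -> N3.N0=(alive,v0) N3.N1=(alive,v0) N3.N2=(alive,v1) N3.N3=(dead,v1) | N1.N0=(alive,v0) N1.N1=(alive,v0) N1.N2=(alive,v1) N1.N3=(dead,v1)
Op 9: N1 marks N2=dead -> (dead,v2)

Answer: N0=alive,0 N1=alive,0 N2=alive,1 N3=dead,1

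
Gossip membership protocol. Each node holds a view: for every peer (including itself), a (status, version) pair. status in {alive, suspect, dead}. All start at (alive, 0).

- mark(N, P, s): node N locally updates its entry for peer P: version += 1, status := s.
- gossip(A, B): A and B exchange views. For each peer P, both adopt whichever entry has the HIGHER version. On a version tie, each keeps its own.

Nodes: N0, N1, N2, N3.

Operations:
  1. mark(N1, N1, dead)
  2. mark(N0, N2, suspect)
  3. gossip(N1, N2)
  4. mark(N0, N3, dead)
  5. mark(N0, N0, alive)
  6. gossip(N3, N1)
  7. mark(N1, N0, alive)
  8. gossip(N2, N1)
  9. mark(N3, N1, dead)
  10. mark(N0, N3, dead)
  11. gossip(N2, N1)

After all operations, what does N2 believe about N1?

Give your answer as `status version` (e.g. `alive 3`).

Answer: dead 1

Derivation:
Op 1: N1 marks N1=dead -> (dead,v1)
Op 2: N0 marks N2=suspect -> (suspect,v1)
Op 3: gossip N1<->N2 -> N1.N0=(alive,v0) N1.N1=(dead,v1) N1.N2=(alive,v0) N1.N3=(alive,v0) | N2.N0=(alive,v0) N2.N1=(dead,v1) N2.N2=(alive,v0) N2.N3=(alive,v0)
Op 4: N0 marks N3=dead -> (dead,v1)
Op 5: N0 marks N0=alive -> (alive,v1)
Op 6: gossip N3<->N1 -> N3.N0=(alive,v0) N3.N1=(dead,v1) N3.N2=(alive,v0) N3.N3=(alive,v0) | N1.N0=(alive,v0) N1.N1=(dead,v1) N1.N2=(alive,v0) N1.N3=(alive,v0)
Op 7: N1 marks N0=alive -> (alive,v1)
Op 8: gossip N2<->N1 -> N2.N0=(alive,v1) N2.N1=(dead,v1) N2.N2=(alive,v0) N2.N3=(alive,v0) | N1.N0=(alive,v1) N1.N1=(dead,v1) N1.N2=(alive,v0) N1.N3=(alive,v0)
Op 9: N3 marks N1=dead -> (dead,v2)
Op 10: N0 marks N3=dead -> (dead,v2)
Op 11: gossip N2<->N1 -> N2.N0=(alive,v1) N2.N1=(dead,v1) N2.N2=(alive,v0) N2.N3=(alive,v0) | N1.N0=(alive,v1) N1.N1=(dead,v1) N1.N2=(alive,v0) N1.N3=(alive,v0)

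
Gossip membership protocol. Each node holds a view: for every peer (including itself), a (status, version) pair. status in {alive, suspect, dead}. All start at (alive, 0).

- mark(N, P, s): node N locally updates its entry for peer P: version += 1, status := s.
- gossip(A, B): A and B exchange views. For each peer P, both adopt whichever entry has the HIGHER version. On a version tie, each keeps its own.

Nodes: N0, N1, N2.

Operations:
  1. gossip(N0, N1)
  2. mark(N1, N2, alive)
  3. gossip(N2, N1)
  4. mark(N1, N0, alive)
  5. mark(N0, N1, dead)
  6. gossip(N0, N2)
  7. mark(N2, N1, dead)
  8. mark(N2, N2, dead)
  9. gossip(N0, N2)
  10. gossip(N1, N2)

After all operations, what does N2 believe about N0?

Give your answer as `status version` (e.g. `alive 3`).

Answer: alive 1

Derivation:
Op 1: gossip N0<->N1 -> N0.N0=(alive,v0) N0.N1=(alive,v0) N0.N2=(alive,v0) | N1.N0=(alive,v0) N1.N1=(alive,v0) N1.N2=(alive,v0)
Op 2: N1 marks N2=alive -> (alive,v1)
Op 3: gossip N2<->N1 -> N2.N0=(alive,v0) N2.N1=(alive,v0) N2.N2=(alive,v1) | N1.N0=(alive,v0) N1.N1=(alive,v0) N1.N2=(alive,v1)
Op 4: N1 marks N0=alive -> (alive,v1)
Op 5: N0 marks N1=dead -> (dead,v1)
Op 6: gossip N0<->N2 -> N0.N0=(alive,v0) N0.N1=(dead,v1) N0.N2=(alive,v1) | N2.N0=(alive,v0) N2.N1=(dead,v1) N2.N2=(alive,v1)
Op 7: N2 marks N1=dead -> (dead,v2)
Op 8: N2 marks N2=dead -> (dead,v2)
Op 9: gossip N0<->N2 -> N0.N0=(alive,v0) N0.N1=(dead,v2) N0.N2=(dead,v2) | N2.N0=(alive,v0) N2.N1=(dead,v2) N2.N2=(dead,v2)
Op 10: gossip N1<->N2 -> N1.N0=(alive,v1) N1.N1=(dead,v2) N1.N2=(dead,v2) | N2.N0=(alive,v1) N2.N1=(dead,v2) N2.N2=(dead,v2)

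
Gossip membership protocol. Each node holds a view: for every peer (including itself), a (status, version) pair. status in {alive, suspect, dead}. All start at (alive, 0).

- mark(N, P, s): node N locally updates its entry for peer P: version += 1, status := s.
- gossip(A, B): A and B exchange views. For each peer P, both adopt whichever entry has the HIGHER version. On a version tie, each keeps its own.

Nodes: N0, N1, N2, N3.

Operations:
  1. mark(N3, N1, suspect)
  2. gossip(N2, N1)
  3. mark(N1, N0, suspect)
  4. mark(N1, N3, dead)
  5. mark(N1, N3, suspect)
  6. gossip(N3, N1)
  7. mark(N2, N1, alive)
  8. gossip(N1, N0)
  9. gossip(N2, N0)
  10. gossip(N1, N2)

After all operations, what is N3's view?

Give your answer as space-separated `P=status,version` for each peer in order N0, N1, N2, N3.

Answer: N0=suspect,1 N1=suspect,1 N2=alive,0 N3=suspect,2

Derivation:
Op 1: N3 marks N1=suspect -> (suspect,v1)
Op 2: gossip N2<->N1 -> N2.N0=(alive,v0) N2.N1=(alive,v0) N2.N2=(alive,v0) N2.N3=(alive,v0) | N1.N0=(alive,v0) N1.N1=(alive,v0) N1.N2=(alive,v0) N1.N3=(alive,v0)
Op 3: N1 marks N0=suspect -> (suspect,v1)
Op 4: N1 marks N3=dead -> (dead,v1)
Op 5: N1 marks N3=suspect -> (suspect,v2)
Op 6: gossip N3<->N1 -> N3.N0=(suspect,v1) N3.N1=(suspect,v1) N3.N2=(alive,v0) N3.N3=(suspect,v2) | N1.N0=(suspect,v1) N1.N1=(suspect,v1) N1.N2=(alive,v0) N1.N3=(suspect,v2)
Op 7: N2 marks N1=alive -> (alive,v1)
Op 8: gossip N1<->N0 -> N1.N0=(suspect,v1) N1.N1=(suspect,v1) N1.N2=(alive,v0) N1.N3=(suspect,v2) | N0.N0=(suspect,v1) N0.N1=(suspect,v1) N0.N2=(alive,v0) N0.N3=(suspect,v2)
Op 9: gossip N2<->N0 -> N2.N0=(suspect,v1) N2.N1=(alive,v1) N2.N2=(alive,v0) N2.N3=(suspect,v2) | N0.N0=(suspect,v1) N0.N1=(suspect,v1) N0.N2=(alive,v0) N0.N3=(suspect,v2)
Op 10: gossip N1<->N2 -> N1.N0=(suspect,v1) N1.N1=(suspect,v1) N1.N2=(alive,v0) N1.N3=(suspect,v2) | N2.N0=(suspect,v1) N2.N1=(alive,v1) N2.N2=(alive,v0) N2.N3=(suspect,v2)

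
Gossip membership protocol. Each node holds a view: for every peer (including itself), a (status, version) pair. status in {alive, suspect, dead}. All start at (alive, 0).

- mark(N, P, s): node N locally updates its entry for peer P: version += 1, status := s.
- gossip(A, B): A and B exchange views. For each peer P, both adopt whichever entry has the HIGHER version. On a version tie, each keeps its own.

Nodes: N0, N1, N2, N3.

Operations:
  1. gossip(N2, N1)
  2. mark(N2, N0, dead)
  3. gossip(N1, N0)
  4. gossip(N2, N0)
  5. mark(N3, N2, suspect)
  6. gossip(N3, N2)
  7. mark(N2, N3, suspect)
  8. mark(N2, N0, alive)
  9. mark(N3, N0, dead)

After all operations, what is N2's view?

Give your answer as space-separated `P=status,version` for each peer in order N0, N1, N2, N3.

Op 1: gossip N2<->N1 -> N2.N0=(alive,v0) N2.N1=(alive,v0) N2.N2=(alive,v0) N2.N3=(alive,v0) | N1.N0=(alive,v0) N1.N1=(alive,v0) N1.N2=(alive,v0) N1.N3=(alive,v0)
Op 2: N2 marks N0=dead -> (dead,v1)
Op 3: gossip N1<->N0 -> N1.N0=(alive,v0) N1.N1=(alive,v0) N1.N2=(alive,v0) N1.N3=(alive,v0) | N0.N0=(alive,v0) N0.N1=(alive,v0) N0.N2=(alive,v0) N0.N3=(alive,v0)
Op 4: gossip N2<->N0 -> N2.N0=(dead,v1) N2.N1=(alive,v0) N2.N2=(alive,v0) N2.N3=(alive,v0) | N0.N0=(dead,v1) N0.N1=(alive,v0) N0.N2=(alive,v0) N0.N3=(alive,v0)
Op 5: N3 marks N2=suspect -> (suspect,v1)
Op 6: gossip N3<->N2 -> N3.N0=(dead,v1) N3.N1=(alive,v0) N3.N2=(suspect,v1) N3.N3=(alive,v0) | N2.N0=(dead,v1) N2.N1=(alive,v0) N2.N2=(suspect,v1) N2.N3=(alive,v0)
Op 7: N2 marks N3=suspect -> (suspect,v1)
Op 8: N2 marks N0=alive -> (alive,v2)
Op 9: N3 marks N0=dead -> (dead,v2)

Answer: N0=alive,2 N1=alive,0 N2=suspect,1 N3=suspect,1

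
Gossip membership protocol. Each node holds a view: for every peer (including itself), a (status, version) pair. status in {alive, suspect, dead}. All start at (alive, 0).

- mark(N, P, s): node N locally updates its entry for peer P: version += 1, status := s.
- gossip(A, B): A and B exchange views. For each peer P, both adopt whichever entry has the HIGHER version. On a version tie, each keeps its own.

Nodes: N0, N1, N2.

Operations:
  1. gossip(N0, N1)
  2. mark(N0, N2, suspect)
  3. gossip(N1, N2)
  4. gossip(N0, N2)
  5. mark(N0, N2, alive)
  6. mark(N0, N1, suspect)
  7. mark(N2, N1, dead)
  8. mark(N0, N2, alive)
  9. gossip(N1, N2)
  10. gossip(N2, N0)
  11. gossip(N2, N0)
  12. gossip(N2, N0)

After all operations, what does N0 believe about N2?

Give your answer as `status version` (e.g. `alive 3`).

Answer: alive 3

Derivation:
Op 1: gossip N0<->N1 -> N0.N0=(alive,v0) N0.N1=(alive,v0) N0.N2=(alive,v0) | N1.N0=(alive,v0) N1.N1=(alive,v0) N1.N2=(alive,v0)
Op 2: N0 marks N2=suspect -> (suspect,v1)
Op 3: gossip N1<->N2 -> N1.N0=(alive,v0) N1.N1=(alive,v0) N1.N2=(alive,v0) | N2.N0=(alive,v0) N2.N1=(alive,v0) N2.N2=(alive,v0)
Op 4: gossip N0<->N2 -> N0.N0=(alive,v0) N0.N1=(alive,v0) N0.N2=(suspect,v1) | N2.N0=(alive,v0) N2.N1=(alive,v0) N2.N2=(suspect,v1)
Op 5: N0 marks N2=alive -> (alive,v2)
Op 6: N0 marks N1=suspect -> (suspect,v1)
Op 7: N2 marks N1=dead -> (dead,v1)
Op 8: N0 marks N2=alive -> (alive,v3)
Op 9: gossip N1<->N2 -> N1.N0=(alive,v0) N1.N1=(dead,v1) N1.N2=(suspect,v1) | N2.N0=(alive,v0) N2.N1=(dead,v1) N2.N2=(suspect,v1)
Op 10: gossip N2<->N0 -> N2.N0=(alive,v0) N2.N1=(dead,v1) N2.N2=(alive,v3) | N0.N0=(alive,v0) N0.N1=(suspect,v1) N0.N2=(alive,v3)
Op 11: gossip N2<->N0 -> N2.N0=(alive,v0) N2.N1=(dead,v1) N2.N2=(alive,v3) | N0.N0=(alive,v0) N0.N1=(suspect,v1) N0.N2=(alive,v3)
Op 12: gossip N2<->N0 -> N2.N0=(alive,v0) N2.N1=(dead,v1) N2.N2=(alive,v3) | N0.N0=(alive,v0) N0.N1=(suspect,v1) N0.N2=(alive,v3)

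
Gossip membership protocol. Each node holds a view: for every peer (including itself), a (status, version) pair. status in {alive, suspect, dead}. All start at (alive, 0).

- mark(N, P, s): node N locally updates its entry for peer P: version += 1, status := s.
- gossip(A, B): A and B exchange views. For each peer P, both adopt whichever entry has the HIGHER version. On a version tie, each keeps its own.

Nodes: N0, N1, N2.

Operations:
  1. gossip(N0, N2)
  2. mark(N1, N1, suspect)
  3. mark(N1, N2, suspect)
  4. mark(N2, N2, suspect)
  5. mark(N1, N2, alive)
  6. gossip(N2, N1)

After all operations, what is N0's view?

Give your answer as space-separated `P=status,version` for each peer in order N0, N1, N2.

Answer: N0=alive,0 N1=alive,0 N2=alive,0

Derivation:
Op 1: gossip N0<->N2 -> N0.N0=(alive,v0) N0.N1=(alive,v0) N0.N2=(alive,v0) | N2.N0=(alive,v0) N2.N1=(alive,v0) N2.N2=(alive,v0)
Op 2: N1 marks N1=suspect -> (suspect,v1)
Op 3: N1 marks N2=suspect -> (suspect,v1)
Op 4: N2 marks N2=suspect -> (suspect,v1)
Op 5: N1 marks N2=alive -> (alive,v2)
Op 6: gossip N2<->N1 -> N2.N0=(alive,v0) N2.N1=(suspect,v1) N2.N2=(alive,v2) | N1.N0=(alive,v0) N1.N1=(suspect,v1) N1.N2=(alive,v2)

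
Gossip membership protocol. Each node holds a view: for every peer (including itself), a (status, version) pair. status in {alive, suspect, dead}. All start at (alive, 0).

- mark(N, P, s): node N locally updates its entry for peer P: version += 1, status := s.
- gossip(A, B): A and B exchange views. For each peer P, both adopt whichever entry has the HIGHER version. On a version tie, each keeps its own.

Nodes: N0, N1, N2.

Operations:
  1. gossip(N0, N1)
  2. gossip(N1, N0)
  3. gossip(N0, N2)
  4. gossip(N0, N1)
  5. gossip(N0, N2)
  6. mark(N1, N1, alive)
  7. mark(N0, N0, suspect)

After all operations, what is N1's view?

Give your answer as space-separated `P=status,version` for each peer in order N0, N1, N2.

Op 1: gossip N0<->N1 -> N0.N0=(alive,v0) N0.N1=(alive,v0) N0.N2=(alive,v0) | N1.N0=(alive,v0) N1.N1=(alive,v0) N1.N2=(alive,v0)
Op 2: gossip N1<->N0 -> N1.N0=(alive,v0) N1.N1=(alive,v0) N1.N2=(alive,v0) | N0.N0=(alive,v0) N0.N1=(alive,v0) N0.N2=(alive,v0)
Op 3: gossip N0<->N2 -> N0.N0=(alive,v0) N0.N1=(alive,v0) N0.N2=(alive,v0) | N2.N0=(alive,v0) N2.N1=(alive,v0) N2.N2=(alive,v0)
Op 4: gossip N0<->N1 -> N0.N0=(alive,v0) N0.N1=(alive,v0) N0.N2=(alive,v0) | N1.N0=(alive,v0) N1.N1=(alive,v0) N1.N2=(alive,v0)
Op 5: gossip N0<->N2 -> N0.N0=(alive,v0) N0.N1=(alive,v0) N0.N2=(alive,v0) | N2.N0=(alive,v0) N2.N1=(alive,v0) N2.N2=(alive,v0)
Op 6: N1 marks N1=alive -> (alive,v1)
Op 7: N0 marks N0=suspect -> (suspect,v1)

Answer: N0=alive,0 N1=alive,1 N2=alive,0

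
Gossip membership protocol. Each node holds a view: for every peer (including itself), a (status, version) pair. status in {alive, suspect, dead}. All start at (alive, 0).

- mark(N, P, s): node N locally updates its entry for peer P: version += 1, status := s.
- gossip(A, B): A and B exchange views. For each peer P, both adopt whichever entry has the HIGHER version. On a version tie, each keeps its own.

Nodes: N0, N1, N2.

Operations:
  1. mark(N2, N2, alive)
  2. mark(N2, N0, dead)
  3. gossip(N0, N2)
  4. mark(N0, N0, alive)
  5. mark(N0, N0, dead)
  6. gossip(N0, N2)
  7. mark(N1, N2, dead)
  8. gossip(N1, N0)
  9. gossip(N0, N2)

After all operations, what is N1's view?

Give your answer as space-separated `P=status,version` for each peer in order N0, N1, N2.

Answer: N0=dead,3 N1=alive,0 N2=dead,1

Derivation:
Op 1: N2 marks N2=alive -> (alive,v1)
Op 2: N2 marks N0=dead -> (dead,v1)
Op 3: gossip N0<->N2 -> N0.N0=(dead,v1) N0.N1=(alive,v0) N0.N2=(alive,v1) | N2.N0=(dead,v1) N2.N1=(alive,v0) N2.N2=(alive,v1)
Op 4: N0 marks N0=alive -> (alive,v2)
Op 5: N0 marks N0=dead -> (dead,v3)
Op 6: gossip N0<->N2 -> N0.N0=(dead,v3) N0.N1=(alive,v0) N0.N2=(alive,v1) | N2.N0=(dead,v3) N2.N1=(alive,v0) N2.N2=(alive,v1)
Op 7: N1 marks N2=dead -> (dead,v1)
Op 8: gossip N1<->N0 -> N1.N0=(dead,v3) N1.N1=(alive,v0) N1.N2=(dead,v1) | N0.N0=(dead,v3) N0.N1=(alive,v0) N0.N2=(alive,v1)
Op 9: gossip N0<->N2 -> N0.N0=(dead,v3) N0.N1=(alive,v0) N0.N2=(alive,v1) | N2.N0=(dead,v3) N2.N1=(alive,v0) N2.N2=(alive,v1)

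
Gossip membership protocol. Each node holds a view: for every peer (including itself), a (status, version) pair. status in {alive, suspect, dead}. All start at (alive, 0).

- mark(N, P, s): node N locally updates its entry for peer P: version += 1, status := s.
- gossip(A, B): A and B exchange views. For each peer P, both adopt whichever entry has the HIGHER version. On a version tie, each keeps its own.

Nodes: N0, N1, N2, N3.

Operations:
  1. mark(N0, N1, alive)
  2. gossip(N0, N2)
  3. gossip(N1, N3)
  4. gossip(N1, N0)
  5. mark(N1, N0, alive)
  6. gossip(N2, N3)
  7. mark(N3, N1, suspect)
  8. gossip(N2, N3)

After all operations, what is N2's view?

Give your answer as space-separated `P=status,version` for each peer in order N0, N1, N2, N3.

Op 1: N0 marks N1=alive -> (alive,v1)
Op 2: gossip N0<->N2 -> N0.N0=(alive,v0) N0.N1=(alive,v1) N0.N2=(alive,v0) N0.N3=(alive,v0) | N2.N0=(alive,v0) N2.N1=(alive,v1) N2.N2=(alive,v0) N2.N3=(alive,v0)
Op 3: gossip N1<->N3 -> N1.N0=(alive,v0) N1.N1=(alive,v0) N1.N2=(alive,v0) N1.N3=(alive,v0) | N3.N0=(alive,v0) N3.N1=(alive,v0) N3.N2=(alive,v0) N3.N3=(alive,v0)
Op 4: gossip N1<->N0 -> N1.N0=(alive,v0) N1.N1=(alive,v1) N1.N2=(alive,v0) N1.N3=(alive,v0) | N0.N0=(alive,v0) N0.N1=(alive,v1) N0.N2=(alive,v0) N0.N3=(alive,v0)
Op 5: N1 marks N0=alive -> (alive,v1)
Op 6: gossip N2<->N3 -> N2.N0=(alive,v0) N2.N1=(alive,v1) N2.N2=(alive,v0) N2.N3=(alive,v0) | N3.N0=(alive,v0) N3.N1=(alive,v1) N3.N2=(alive,v0) N3.N3=(alive,v0)
Op 7: N3 marks N1=suspect -> (suspect,v2)
Op 8: gossip N2<->N3 -> N2.N0=(alive,v0) N2.N1=(suspect,v2) N2.N2=(alive,v0) N2.N3=(alive,v0) | N3.N0=(alive,v0) N3.N1=(suspect,v2) N3.N2=(alive,v0) N3.N3=(alive,v0)

Answer: N0=alive,0 N1=suspect,2 N2=alive,0 N3=alive,0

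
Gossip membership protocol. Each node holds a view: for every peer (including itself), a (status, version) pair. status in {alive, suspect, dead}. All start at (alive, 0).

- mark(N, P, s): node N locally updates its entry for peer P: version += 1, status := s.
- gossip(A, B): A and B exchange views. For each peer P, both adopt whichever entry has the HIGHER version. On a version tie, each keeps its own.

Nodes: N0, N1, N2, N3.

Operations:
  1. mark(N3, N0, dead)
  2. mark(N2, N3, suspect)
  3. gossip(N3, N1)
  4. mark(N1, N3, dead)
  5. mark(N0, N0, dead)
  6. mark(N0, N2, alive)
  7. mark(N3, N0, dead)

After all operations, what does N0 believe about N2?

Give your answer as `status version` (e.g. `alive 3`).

Answer: alive 1

Derivation:
Op 1: N3 marks N0=dead -> (dead,v1)
Op 2: N2 marks N3=suspect -> (suspect,v1)
Op 3: gossip N3<->N1 -> N3.N0=(dead,v1) N3.N1=(alive,v0) N3.N2=(alive,v0) N3.N3=(alive,v0) | N1.N0=(dead,v1) N1.N1=(alive,v0) N1.N2=(alive,v0) N1.N3=(alive,v0)
Op 4: N1 marks N3=dead -> (dead,v1)
Op 5: N0 marks N0=dead -> (dead,v1)
Op 6: N0 marks N2=alive -> (alive,v1)
Op 7: N3 marks N0=dead -> (dead,v2)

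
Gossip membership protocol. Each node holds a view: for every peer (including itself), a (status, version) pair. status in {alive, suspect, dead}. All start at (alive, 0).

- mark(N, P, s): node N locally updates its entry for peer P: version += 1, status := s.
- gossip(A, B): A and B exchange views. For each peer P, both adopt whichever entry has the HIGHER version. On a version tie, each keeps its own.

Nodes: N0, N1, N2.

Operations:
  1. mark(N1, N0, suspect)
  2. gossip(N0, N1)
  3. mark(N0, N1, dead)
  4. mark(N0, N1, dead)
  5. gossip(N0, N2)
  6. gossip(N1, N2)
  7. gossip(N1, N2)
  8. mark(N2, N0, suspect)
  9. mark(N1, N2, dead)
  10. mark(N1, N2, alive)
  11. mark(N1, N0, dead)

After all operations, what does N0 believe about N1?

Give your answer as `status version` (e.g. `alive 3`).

Op 1: N1 marks N0=suspect -> (suspect,v1)
Op 2: gossip N0<->N1 -> N0.N0=(suspect,v1) N0.N1=(alive,v0) N0.N2=(alive,v0) | N1.N0=(suspect,v1) N1.N1=(alive,v0) N1.N2=(alive,v0)
Op 3: N0 marks N1=dead -> (dead,v1)
Op 4: N0 marks N1=dead -> (dead,v2)
Op 5: gossip N0<->N2 -> N0.N0=(suspect,v1) N0.N1=(dead,v2) N0.N2=(alive,v0) | N2.N0=(suspect,v1) N2.N1=(dead,v2) N2.N2=(alive,v0)
Op 6: gossip N1<->N2 -> N1.N0=(suspect,v1) N1.N1=(dead,v2) N1.N2=(alive,v0) | N2.N0=(suspect,v1) N2.N1=(dead,v2) N2.N2=(alive,v0)
Op 7: gossip N1<->N2 -> N1.N0=(suspect,v1) N1.N1=(dead,v2) N1.N2=(alive,v0) | N2.N0=(suspect,v1) N2.N1=(dead,v2) N2.N2=(alive,v0)
Op 8: N2 marks N0=suspect -> (suspect,v2)
Op 9: N1 marks N2=dead -> (dead,v1)
Op 10: N1 marks N2=alive -> (alive,v2)
Op 11: N1 marks N0=dead -> (dead,v2)

Answer: dead 2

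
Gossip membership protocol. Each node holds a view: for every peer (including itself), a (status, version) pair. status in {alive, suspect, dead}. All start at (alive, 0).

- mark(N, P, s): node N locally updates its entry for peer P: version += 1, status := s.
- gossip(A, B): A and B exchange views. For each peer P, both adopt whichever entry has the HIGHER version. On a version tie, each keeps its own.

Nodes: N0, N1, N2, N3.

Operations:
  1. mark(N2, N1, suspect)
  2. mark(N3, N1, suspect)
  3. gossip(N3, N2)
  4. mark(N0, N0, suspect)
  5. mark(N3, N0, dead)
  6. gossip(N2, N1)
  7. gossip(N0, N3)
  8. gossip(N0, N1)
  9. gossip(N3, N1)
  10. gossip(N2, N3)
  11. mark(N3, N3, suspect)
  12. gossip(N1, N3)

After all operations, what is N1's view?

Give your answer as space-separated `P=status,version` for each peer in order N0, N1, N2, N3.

Answer: N0=suspect,1 N1=suspect,1 N2=alive,0 N3=suspect,1

Derivation:
Op 1: N2 marks N1=suspect -> (suspect,v1)
Op 2: N3 marks N1=suspect -> (suspect,v1)
Op 3: gossip N3<->N2 -> N3.N0=(alive,v0) N3.N1=(suspect,v1) N3.N2=(alive,v0) N3.N3=(alive,v0) | N2.N0=(alive,v0) N2.N1=(suspect,v1) N2.N2=(alive,v0) N2.N3=(alive,v0)
Op 4: N0 marks N0=suspect -> (suspect,v1)
Op 5: N3 marks N0=dead -> (dead,v1)
Op 6: gossip N2<->N1 -> N2.N0=(alive,v0) N2.N1=(suspect,v1) N2.N2=(alive,v0) N2.N3=(alive,v0) | N1.N0=(alive,v0) N1.N1=(suspect,v1) N1.N2=(alive,v0) N1.N3=(alive,v0)
Op 7: gossip N0<->N3 -> N0.N0=(suspect,v1) N0.N1=(suspect,v1) N0.N2=(alive,v0) N0.N3=(alive,v0) | N3.N0=(dead,v1) N3.N1=(suspect,v1) N3.N2=(alive,v0) N3.N3=(alive,v0)
Op 8: gossip N0<->N1 -> N0.N0=(suspect,v1) N0.N1=(suspect,v1) N0.N2=(alive,v0) N0.N3=(alive,v0) | N1.N0=(suspect,v1) N1.N1=(suspect,v1) N1.N2=(alive,v0) N1.N3=(alive,v0)
Op 9: gossip N3<->N1 -> N3.N0=(dead,v1) N3.N1=(suspect,v1) N3.N2=(alive,v0) N3.N3=(alive,v0) | N1.N0=(suspect,v1) N1.N1=(suspect,v1) N1.N2=(alive,v0) N1.N3=(alive,v0)
Op 10: gossip N2<->N3 -> N2.N0=(dead,v1) N2.N1=(suspect,v1) N2.N2=(alive,v0) N2.N3=(alive,v0) | N3.N0=(dead,v1) N3.N1=(suspect,v1) N3.N2=(alive,v0) N3.N3=(alive,v0)
Op 11: N3 marks N3=suspect -> (suspect,v1)
Op 12: gossip N1<->N3 -> N1.N0=(suspect,v1) N1.N1=(suspect,v1) N1.N2=(alive,v0) N1.N3=(suspect,v1) | N3.N0=(dead,v1) N3.N1=(suspect,v1) N3.N2=(alive,v0) N3.N3=(suspect,v1)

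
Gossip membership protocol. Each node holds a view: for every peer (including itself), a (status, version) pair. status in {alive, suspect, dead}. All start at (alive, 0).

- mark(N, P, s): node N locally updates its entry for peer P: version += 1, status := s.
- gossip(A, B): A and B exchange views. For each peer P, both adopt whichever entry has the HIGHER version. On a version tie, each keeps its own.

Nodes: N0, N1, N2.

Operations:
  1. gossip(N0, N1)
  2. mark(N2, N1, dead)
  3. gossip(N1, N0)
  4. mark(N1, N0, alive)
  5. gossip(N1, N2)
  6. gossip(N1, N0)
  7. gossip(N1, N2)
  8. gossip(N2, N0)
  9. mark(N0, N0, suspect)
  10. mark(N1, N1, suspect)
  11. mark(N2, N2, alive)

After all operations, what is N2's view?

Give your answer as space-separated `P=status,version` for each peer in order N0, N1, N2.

Answer: N0=alive,1 N1=dead,1 N2=alive,1

Derivation:
Op 1: gossip N0<->N1 -> N0.N0=(alive,v0) N0.N1=(alive,v0) N0.N2=(alive,v0) | N1.N0=(alive,v0) N1.N1=(alive,v0) N1.N2=(alive,v0)
Op 2: N2 marks N1=dead -> (dead,v1)
Op 3: gossip N1<->N0 -> N1.N0=(alive,v0) N1.N1=(alive,v0) N1.N2=(alive,v0) | N0.N0=(alive,v0) N0.N1=(alive,v0) N0.N2=(alive,v0)
Op 4: N1 marks N0=alive -> (alive,v1)
Op 5: gossip N1<->N2 -> N1.N0=(alive,v1) N1.N1=(dead,v1) N1.N2=(alive,v0) | N2.N0=(alive,v1) N2.N1=(dead,v1) N2.N2=(alive,v0)
Op 6: gossip N1<->N0 -> N1.N0=(alive,v1) N1.N1=(dead,v1) N1.N2=(alive,v0) | N0.N0=(alive,v1) N0.N1=(dead,v1) N0.N2=(alive,v0)
Op 7: gossip N1<->N2 -> N1.N0=(alive,v1) N1.N1=(dead,v1) N1.N2=(alive,v0) | N2.N0=(alive,v1) N2.N1=(dead,v1) N2.N2=(alive,v0)
Op 8: gossip N2<->N0 -> N2.N0=(alive,v1) N2.N1=(dead,v1) N2.N2=(alive,v0) | N0.N0=(alive,v1) N0.N1=(dead,v1) N0.N2=(alive,v0)
Op 9: N0 marks N0=suspect -> (suspect,v2)
Op 10: N1 marks N1=suspect -> (suspect,v2)
Op 11: N2 marks N2=alive -> (alive,v1)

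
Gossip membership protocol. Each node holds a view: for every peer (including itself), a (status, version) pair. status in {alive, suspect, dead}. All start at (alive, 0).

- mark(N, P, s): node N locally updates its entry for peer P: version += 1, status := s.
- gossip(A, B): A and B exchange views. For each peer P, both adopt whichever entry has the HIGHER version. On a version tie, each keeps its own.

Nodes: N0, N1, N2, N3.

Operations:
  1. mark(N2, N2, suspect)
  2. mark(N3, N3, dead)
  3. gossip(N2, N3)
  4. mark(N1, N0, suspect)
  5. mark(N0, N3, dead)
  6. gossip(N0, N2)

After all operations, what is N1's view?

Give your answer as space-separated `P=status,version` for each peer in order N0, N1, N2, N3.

Op 1: N2 marks N2=suspect -> (suspect,v1)
Op 2: N3 marks N3=dead -> (dead,v1)
Op 3: gossip N2<->N3 -> N2.N0=(alive,v0) N2.N1=(alive,v0) N2.N2=(suspect,v1) N2.N3=(dead,v1) | N3.N0=(alive,v0) N3.N1=(alive,v0) N3.N2=(suspect,v1) N3.N3=(dead,v1)
Op 4: N1 marks N0=suspect -> (suspect,v1)
Op 5: N0 marks N3=dead -> (dead,v1)
Op 6: gossip N0<->N2 -> N0.N0=(alive,v0) N0.N1=(alive,v0) N0.N2=(suspect,v1) N0.N3=(dead,v1) | N2.N0=(alive,v0) N2.N1=(alive,v0) N2.N2=(suspect,v1) N2.N3=(dead,v1)

Answer: N0=suspect,1 N1=alive,0 N2=alive,0 N3=alive,0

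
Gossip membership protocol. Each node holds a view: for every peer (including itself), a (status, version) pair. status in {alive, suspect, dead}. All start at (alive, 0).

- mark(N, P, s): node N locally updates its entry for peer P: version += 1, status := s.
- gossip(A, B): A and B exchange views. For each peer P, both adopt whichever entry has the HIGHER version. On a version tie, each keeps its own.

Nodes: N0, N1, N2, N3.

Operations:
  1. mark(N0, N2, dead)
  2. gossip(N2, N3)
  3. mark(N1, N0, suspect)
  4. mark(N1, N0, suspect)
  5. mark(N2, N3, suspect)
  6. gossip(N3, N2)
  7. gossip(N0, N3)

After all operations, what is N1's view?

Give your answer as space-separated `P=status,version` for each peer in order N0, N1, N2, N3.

Answer: N0=suspect,2 N1=alive,0 N2=alive,0 N3=alive,0

Derivation:
Op 1: N0 marks N2=dead -> (dead,v1)
Op 2: gossip N2<->N3 -> N2.N0=(alive,v0) N2.N1=(alive,v0) N2.N2=(alive,v0) N2.N3=(alive,v0) | N3.N0=(alive,v0) N3.N1=(alive,v0) N3.N2=(alive,v0) N3.N3=(alive,v0)
Op 3: N1 marks N0=suspect -> (suspect,v1)
Op 4: N1 marks N0=suspect -> (suspect,v2)
Op 5: N2 marks N3=suspect -> (suspect,v1)
Op 6: gossip N3<->N2 -> N3.N0=(alive,v0) N3.N1=(alive,v0) N3.N2=(alive,v0) N3.N3=(suspect,v1) | N2.N0=(alive,v0) N2.N1=(alive,v0) N2.N2=(alive,v0) N2.N3=(suspect,v1)
Op 7: gossip N0<->N3 -> N0.N0=(alive,v0) N0.N1=(alive,v0) N0.N2=(dead,v1) N0.N3=(suspect,v1) | N3.N0=(alive,v0) N3.N1=(alive,v0) N3.N2=(dead,v1) N3.N3=(suspect,v1)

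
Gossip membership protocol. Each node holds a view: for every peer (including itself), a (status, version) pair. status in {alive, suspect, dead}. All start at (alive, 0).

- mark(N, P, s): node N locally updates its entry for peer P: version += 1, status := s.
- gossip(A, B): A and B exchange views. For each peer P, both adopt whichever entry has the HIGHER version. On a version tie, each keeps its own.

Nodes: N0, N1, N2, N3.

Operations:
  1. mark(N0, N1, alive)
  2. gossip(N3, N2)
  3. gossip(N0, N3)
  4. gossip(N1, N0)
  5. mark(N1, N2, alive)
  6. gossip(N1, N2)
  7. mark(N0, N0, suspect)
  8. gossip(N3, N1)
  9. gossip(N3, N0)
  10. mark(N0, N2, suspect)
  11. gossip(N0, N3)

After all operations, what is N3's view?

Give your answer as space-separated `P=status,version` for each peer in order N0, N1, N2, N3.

Op 1: N0 marks N1=alive -> (alive,v1)
Op 2: gossip N3<->N2 -> N3.N0=(alive,v0) N3.N1=(alive,v0) N3.N2=(alive,v0) N3.N3=(alive,v0) | N2.N0=(alive,v0) N2.N1=(alive,v0) N2.N2=(alive,v0) N2.N3=(alive,v0)
Op 3: gossip N0<->N3 -> N0.N0=(alive,v0) N0.N1=(alive,v1) N0.N2=(alive,v0) N0.N3=(alive,v0) | N3.N0=(alive,v0) N3.N1=(alive,v1) N3.N2=(alive,v0) N3.N3=(alive,v0)
Op 4: gossip N1<->N0 -> N1.N0=(alive,v0) N1.N1=(alive,v1) N1.N2=(alive,v0) N1.N3=(alive,v0) | N0.N0=(alive,v0) N0.N1=(alive,v1) N0.N2=(alive,v0) N0.N3=(alive,v0)
Op 5: N1 marks N2=alive -> (alive,v1)
Op 6: gossip N1<->N2 -> N1.N0=(alive,v0) N1.N1=(alive,v1) N1.N2=(alive,v1) N1.N3=(alive,v0) | N2.N0=(alive,v0) N2.N1=(alive,v1) N2.N2=(alive,v1) N2.N3=(alive,v0)
Op 7: N0 marks N0=suspect -> (suspect,v1)
Op 8: gossip N3<->N1 -> N3.N0=(alive,v0) N3.N1=(alive,v1) N3.N2=(alive,v1) N3.N3=(alive,v0) | N1.N0=(alive,v0) N1.N1=(alive,v1) N1.N2=(alive,v1) N1.N3=(alive,v0)
Op 9: gossip N3<->N0 -> N3.N0=(suspect,v1) N3.N1=(alive,v1) N3.N2=(alive,v1) N3.N3=(alive,v0) | N0.N0=(suspect,v1) N0.N1=(alive,v1) N0.N2=(alive,v1) N0.N3=(alive,v0)
Op 10: N0 marks N2=suspect -> (suspect,v2)
Op 11: gossip N0<->N3 -> N0.N0=(suspect,v1) N0.N1=(alive,v1) N0.N2=(suspect,v2) N0.N3=(alive,v0) | N3.N0=(suspect,v1) N3.N1=(alive,v1) N3.N2=(suspect,v2) N3.N3=(alive,v0)

Answer: N0=suspect,1 N1=alive,1 N2=suspect,2 N3=alive,0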